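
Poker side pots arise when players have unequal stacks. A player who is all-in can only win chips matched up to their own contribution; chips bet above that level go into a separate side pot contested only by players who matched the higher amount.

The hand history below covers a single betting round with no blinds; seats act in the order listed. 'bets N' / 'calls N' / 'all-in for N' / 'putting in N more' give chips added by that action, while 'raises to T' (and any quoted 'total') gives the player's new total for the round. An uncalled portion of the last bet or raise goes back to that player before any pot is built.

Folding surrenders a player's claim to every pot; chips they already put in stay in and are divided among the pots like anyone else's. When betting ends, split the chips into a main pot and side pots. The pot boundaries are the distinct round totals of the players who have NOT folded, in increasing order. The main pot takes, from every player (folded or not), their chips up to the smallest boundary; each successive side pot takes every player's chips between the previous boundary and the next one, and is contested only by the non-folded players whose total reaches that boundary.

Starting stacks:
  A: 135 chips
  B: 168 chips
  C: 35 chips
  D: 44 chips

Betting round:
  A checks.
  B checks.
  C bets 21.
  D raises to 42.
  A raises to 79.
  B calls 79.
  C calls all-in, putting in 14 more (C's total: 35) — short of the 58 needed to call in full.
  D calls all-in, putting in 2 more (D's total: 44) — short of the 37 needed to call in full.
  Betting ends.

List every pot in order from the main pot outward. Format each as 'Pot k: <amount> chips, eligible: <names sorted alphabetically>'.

Contributions: A=79, B=79, C=35, D=44
Pot levels (distinct totals of non-folded players): 35, 44, 79
Layer 1-35: 35 each from A, B, C, D = 35*4 = 140 chips; eligible A, B, C, D
Layer 36-44: 9 each from A, B, D = 9*3 = 27 chips; eligible A, B, D
Layer 45-79: 35 each from A, B = 35*2 = 70 chips; eligible A, B

Pot 1: 140 chips, eligible: A, B, C, D
Pot 2: 27 chips, eligible: A, B, D
Pot 3: 70 chips, eligible: A, B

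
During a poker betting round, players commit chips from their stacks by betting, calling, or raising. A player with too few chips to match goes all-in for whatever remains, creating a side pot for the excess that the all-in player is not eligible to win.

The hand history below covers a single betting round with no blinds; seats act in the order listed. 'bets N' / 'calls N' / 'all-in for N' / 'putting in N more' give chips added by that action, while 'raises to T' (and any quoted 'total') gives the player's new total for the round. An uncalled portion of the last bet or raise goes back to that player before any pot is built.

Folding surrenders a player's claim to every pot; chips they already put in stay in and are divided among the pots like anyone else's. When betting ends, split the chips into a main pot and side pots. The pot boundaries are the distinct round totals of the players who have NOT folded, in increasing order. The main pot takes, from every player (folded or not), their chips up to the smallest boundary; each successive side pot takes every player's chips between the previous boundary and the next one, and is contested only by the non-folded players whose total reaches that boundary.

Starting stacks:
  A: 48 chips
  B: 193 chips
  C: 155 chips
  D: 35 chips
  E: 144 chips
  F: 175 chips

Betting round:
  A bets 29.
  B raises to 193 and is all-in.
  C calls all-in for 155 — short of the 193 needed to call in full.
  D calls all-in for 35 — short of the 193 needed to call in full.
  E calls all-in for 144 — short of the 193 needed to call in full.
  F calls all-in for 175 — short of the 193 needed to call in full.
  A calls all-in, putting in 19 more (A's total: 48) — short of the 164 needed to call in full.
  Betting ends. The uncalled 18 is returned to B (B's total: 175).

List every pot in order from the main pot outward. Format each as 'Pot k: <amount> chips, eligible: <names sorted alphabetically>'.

Pot 1: 210 chips, eligible: A, B, C, D, E, F
Pot 2: 65 chips, eligible: A, B, C, E, F
Pot 3: 384 chips, eligible: B, C, E, F
Pot 4: 33 chips, eligible: B, C, F
Pot 5: 40 chips, eligible: B, F

Derivation:
Contributions (after 18 returned to B): A=48, B=175, C=155, D=35, E=144, F=175
Pot levels (distinct totals of non-folded players): 35, 48, 144, 155, 175
Layer 1-35: 35 each from A, B, C, D, E, F = 35*6 = 210 chips; eligible A, B, C, D, E, F
Layer 36-48: 13 each from A, B, C, E, F = 13*5 = 65 chips; eligible A, B, C, E, F
Layer 49-144: 96 each from B, C, E, F = 96*4 = 384 chips; eligible B, C, E, F
Layer 145-155: 11 each from B, C, F = 11*3 = 33 chips; eligible B, C, F
Layer 156-175: 20 each from B, F = 20*2 = 40 chips; eligible B, F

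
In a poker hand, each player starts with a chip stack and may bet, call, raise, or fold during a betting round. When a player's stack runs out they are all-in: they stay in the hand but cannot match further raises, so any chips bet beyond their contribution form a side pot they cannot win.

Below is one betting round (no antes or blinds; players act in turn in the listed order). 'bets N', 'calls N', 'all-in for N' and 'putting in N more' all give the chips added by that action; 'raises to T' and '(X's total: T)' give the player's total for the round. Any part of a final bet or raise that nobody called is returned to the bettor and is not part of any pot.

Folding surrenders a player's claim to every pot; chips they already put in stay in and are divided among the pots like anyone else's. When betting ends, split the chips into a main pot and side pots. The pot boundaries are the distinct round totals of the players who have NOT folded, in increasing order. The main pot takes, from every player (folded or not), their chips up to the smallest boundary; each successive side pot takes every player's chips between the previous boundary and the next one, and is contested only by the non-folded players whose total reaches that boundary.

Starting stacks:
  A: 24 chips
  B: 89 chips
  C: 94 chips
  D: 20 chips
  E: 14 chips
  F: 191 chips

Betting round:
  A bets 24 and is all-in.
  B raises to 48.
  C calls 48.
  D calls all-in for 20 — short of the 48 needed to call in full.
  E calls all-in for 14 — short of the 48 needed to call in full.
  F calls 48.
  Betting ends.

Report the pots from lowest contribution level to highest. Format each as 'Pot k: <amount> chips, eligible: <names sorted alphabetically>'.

Pot 1: 84 chips, eligible: A, B, C, D, E, F
Pot 2: 30 chips, eligible: A, B, C, D, F
Pot 3: 16 chips, eligible: A, B, C, F
Pot 4: 72 chips, eligible: B, C, F

Derivation:
Contributions: A=24, B=48, C=48, D=20, E=14, F=48
Pot levels (distinct totals of non-folded players): 14, 20, 24, 48
Layer 1-14: 14 each from A, B, C, D, E, F = 14*6 = 84 chips; eligible A, B, C, D, E, F
Layer 15-20: 6 each from A, B, C, D, F = 6*5 = 30 chips; eligible A, B, C, D, F
Layer 21-24: 4 each from A, B, C, F = 4*4 = 16 chips; eligible A, B, C, F
Layer 25-48: 24 each from B, C, F = 24*3 = 72 chips; eligible B, C, F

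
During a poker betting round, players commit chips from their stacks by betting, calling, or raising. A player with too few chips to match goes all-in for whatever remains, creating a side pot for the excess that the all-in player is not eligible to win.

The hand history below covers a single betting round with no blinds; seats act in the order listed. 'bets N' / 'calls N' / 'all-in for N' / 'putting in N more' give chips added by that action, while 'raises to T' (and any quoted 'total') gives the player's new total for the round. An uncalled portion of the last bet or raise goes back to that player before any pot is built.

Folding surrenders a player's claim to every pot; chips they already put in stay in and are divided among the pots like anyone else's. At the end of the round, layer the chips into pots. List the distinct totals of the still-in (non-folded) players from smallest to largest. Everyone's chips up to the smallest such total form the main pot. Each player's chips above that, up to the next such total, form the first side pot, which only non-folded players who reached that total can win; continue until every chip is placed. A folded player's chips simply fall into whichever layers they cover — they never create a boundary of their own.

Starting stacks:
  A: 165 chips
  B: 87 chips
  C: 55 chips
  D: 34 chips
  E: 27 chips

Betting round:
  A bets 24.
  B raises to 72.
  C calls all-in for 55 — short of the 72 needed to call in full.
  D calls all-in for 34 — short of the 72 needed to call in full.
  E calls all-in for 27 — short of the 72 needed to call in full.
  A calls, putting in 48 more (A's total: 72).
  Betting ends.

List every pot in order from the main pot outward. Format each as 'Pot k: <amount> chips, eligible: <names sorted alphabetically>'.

Pot 1: 135 chips, eligible: A, B, C, D, E
Pot 2: 28 chips, eligible: A, B, C, D
Pot 3: 63 chips, eligible: A, B, C
Pot 4: 34 chips, eligible: A, B

Derivation:
Contributions: A=72, B=72, C=55, D=34, E=27
Pot levels (distinct totals of non-folded players): 27, 34, 55, 72
Layer 1-27: 27 each from A, B, C, D, E = 27*5 = 135 chips; eligible A, B, C, D, E
Layer 28-34: 7 each from A, B, C, D = 7*4 = 28 chips; eligible A, B, C, D
Layer 35-55: 21 each from A, B, C = 21*3 = 63 chips; eligible A, B, C
Layer 56-72: 17 each from A, B = 17*2 = 34 chips; eligible A, B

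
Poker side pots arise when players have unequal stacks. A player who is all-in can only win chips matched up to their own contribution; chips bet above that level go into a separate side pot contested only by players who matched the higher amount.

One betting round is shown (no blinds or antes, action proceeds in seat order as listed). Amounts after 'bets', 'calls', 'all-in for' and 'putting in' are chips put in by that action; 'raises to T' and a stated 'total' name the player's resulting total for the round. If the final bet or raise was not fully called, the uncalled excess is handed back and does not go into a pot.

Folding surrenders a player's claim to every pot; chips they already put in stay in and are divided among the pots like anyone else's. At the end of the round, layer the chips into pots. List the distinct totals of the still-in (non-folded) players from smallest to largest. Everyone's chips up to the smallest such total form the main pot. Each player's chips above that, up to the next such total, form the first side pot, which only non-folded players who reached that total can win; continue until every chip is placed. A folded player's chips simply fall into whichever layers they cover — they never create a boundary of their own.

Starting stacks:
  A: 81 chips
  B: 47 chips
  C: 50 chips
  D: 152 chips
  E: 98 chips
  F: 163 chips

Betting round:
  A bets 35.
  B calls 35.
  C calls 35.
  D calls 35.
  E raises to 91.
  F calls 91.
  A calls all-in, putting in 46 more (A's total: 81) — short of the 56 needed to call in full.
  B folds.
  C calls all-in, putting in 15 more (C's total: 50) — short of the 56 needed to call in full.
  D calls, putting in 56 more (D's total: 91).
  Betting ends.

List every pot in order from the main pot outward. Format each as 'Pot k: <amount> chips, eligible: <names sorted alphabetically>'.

Contributions: A=81, B=35, C=50, D=91, E=91, F=91
Folded: B
Pot levels (distinct totals of non-folded players): 50, 81, 91
Layer 1-50: A 50 + B 35 + C 50 + D 50 + E 50 + F 50 = 285 chips; eligible A, C, D, E, F
Layer 51-81: 31 each from A, D, E, F = 31*4 = 124 chips; eligible A, D, E, F
Layer 82-91: 10 each from D, E, F = 10*3 = 30 chips; eligible D, E, F

Pot 1: 285 chips, eligible: A, C, D, E, F
Pot 2: 124 chips, eligible: A, D, E, F
Pot 3: 30 chips, eligible: D, E, F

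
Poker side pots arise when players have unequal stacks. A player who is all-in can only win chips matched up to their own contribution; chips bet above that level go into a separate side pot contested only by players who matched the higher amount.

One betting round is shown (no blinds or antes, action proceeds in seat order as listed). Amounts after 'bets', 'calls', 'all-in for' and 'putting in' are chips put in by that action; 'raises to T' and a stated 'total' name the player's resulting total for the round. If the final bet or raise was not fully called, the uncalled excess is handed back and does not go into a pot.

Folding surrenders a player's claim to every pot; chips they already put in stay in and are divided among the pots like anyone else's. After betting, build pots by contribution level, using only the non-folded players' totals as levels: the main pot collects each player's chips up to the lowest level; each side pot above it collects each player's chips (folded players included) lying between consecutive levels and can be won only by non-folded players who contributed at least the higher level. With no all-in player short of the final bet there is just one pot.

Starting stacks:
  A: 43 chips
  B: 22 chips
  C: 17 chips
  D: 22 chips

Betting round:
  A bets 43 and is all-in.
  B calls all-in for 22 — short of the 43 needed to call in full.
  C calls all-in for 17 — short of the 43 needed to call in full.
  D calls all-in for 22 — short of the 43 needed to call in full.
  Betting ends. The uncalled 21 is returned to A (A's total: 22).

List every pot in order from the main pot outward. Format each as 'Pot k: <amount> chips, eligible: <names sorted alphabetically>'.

Pot 1: 68 chips, eligible: A, B, C, D
Pot 2: 15 chips, eligible: A, B, D

Derivation:
Contributions (after 21 returned to A): A=22, B=22, C=17, D=22
Pot levels (distinct totals of non-folded players): 17, 22
Layer 1-17: 17 each from A, B, C, D = 17*4 = 68 chips; eligible A, B, C, D
Layer 18-22: 5 each from A, B, D = 5*3 = 15 chips; eligible A, B, D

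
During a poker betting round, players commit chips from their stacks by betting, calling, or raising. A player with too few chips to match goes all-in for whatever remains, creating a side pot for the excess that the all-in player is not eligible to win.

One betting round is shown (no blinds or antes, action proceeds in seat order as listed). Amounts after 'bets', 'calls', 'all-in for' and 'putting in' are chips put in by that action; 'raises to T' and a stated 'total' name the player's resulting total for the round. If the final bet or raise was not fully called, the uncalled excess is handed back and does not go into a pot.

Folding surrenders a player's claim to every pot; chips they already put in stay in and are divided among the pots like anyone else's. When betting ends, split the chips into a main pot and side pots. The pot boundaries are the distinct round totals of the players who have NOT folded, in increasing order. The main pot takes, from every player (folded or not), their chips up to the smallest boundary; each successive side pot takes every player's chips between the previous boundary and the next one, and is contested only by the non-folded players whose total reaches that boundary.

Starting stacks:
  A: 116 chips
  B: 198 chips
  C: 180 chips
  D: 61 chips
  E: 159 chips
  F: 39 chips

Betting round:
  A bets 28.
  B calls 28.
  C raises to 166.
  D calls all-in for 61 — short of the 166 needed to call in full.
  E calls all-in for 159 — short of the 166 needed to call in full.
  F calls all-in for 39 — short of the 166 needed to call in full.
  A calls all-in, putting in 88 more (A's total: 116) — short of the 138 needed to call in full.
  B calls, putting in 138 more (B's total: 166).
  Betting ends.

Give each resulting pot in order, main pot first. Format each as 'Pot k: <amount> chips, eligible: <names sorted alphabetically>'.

Pot 1: 234 chips, eligible: A, B, C, D, E, F
Pot 2: 110 chips, eligible: A, B, C, D, E
Pot 3: 220 chips, eligible: A, B, C, E
Pot 4: 129 chips, eligible: B, C, E
Pot 5: 14 chips, eligible: B, C

Derivation:
Contributions: A=116, B=166, C=166, D=61, E=159, F=39
Pot levels (distinct totals of non-folded players): 39, 61, 116, 159, 166
Layer 1-39: 39 each from A, B, C, D, E, F = 39*6 = 234 chips; eligible A, B, C, D, E, F
Layer 40-61: 22 each from A, B, C, D, E = 22*5 = 110 chips; eligible A, B, C, D, E
Layer 62-116: 55 each from A, B, C, E = 55*4 = 220 chips; eligible A, B, C, E
Layer 117-159: 43 each from B, C, E = 43*3 = 129 chips; eligible B, C, E
Layer 160-166: 7 each from B, C = 7*2 = 14 chips; eligible B, C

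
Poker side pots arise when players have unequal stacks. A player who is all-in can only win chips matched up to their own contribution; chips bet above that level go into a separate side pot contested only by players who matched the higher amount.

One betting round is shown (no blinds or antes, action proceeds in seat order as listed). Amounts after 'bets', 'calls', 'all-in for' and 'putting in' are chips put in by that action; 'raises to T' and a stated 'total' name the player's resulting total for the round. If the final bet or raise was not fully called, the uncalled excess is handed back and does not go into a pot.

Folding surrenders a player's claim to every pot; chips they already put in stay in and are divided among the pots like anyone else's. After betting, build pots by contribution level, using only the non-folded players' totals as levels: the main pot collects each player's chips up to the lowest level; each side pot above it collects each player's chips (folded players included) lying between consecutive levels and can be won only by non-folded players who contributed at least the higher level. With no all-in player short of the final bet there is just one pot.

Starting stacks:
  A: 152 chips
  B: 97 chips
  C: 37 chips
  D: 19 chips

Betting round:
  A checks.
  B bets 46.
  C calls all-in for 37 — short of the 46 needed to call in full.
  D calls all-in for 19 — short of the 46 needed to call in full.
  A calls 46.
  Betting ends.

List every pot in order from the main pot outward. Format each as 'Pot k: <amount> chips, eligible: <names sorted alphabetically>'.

Contributions: A=46, B=46, C=37, D=19
Pot levels (distinct totals of non-folded players): 19, 37, 46
Layer 1-19: 19 each from A, B, C, D = 19*4 = 76 chips; eligible A, B, C, D
Layer 20-37: 18 each from A, B, C = 18*3 = 54 chips; eligible A, B, C
Layer 38-46: 9 each from A, B = 9*2 = 18 chips; eligible A, B

Pot 1: 76 chips, eligible: A, B, C, D
Pot 2: 54 chips, eligible: A, B, C
Pot 3: 18 chips, eligible: A, B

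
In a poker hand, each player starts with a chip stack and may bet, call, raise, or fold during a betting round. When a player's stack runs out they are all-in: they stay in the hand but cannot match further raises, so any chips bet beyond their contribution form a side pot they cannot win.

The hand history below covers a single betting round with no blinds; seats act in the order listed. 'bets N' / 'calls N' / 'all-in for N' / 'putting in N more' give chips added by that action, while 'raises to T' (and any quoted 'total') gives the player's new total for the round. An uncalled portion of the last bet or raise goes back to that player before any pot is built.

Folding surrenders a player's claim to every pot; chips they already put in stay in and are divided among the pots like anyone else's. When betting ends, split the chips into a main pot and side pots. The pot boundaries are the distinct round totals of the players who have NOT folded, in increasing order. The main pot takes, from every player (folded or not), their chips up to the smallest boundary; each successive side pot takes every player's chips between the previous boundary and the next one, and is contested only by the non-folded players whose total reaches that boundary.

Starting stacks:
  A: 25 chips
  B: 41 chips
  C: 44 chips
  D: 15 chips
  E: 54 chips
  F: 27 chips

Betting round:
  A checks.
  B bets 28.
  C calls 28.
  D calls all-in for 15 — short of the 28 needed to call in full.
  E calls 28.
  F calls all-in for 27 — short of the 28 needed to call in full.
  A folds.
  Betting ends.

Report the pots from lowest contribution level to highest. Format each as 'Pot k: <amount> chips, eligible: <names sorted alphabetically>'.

Contributions: B=28, C=28, D=15, E=28, F=27
Folded: A
Pot levels (distinct totals of non-folded players): 15, 27, 28
Layer 1-15: 15 each from B, C, D, E, F = 15*5 = 75 chips; eligible B, C, D, E, F
Layer 16-27: 12 each from B, C, E, F = 12*4 = 48 chips; eligible B, C, E, F
Layer 28-28: 1 each from B, C, E = 1*3 = 3 chips; eligible B, C, E

Pot 1: 75 chips, eligible: B, C, D, E, F
Pot 2: 48 chips, eligible: B, C, E, F
Pot 3: 3 chips, eligible: B, C, E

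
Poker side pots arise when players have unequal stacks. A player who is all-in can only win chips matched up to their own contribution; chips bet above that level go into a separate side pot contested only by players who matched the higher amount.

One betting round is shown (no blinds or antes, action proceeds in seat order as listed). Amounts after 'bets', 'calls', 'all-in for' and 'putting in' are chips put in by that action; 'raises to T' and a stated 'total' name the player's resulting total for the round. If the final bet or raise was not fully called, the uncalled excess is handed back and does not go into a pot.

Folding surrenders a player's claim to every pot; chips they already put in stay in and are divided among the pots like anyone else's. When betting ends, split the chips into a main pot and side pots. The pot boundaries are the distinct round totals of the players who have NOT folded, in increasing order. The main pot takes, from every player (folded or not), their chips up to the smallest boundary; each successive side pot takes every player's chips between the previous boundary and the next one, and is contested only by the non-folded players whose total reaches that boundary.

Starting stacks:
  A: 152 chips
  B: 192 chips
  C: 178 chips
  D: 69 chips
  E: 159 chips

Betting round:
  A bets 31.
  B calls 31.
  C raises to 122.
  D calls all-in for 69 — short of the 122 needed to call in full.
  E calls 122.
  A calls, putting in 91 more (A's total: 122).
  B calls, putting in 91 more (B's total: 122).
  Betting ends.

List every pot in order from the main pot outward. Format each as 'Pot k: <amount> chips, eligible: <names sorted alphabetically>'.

Contributions: A=122, B=122, C=122, D=69, E=122
Pot levels (distinct totals of non-folded players): 69, 122
Layer 1-69: 69 each from A, B, C, D, E = 69*5 = 345 chips; eligible A, B, C, D, E
Layer 70-122: 53 each from A, B, C, E = 53*4 = 212 chips; eligible A, B, C, E

Pot 1: 345 chips, eligible: A, B, C, D, E
Pot 2: 212 chips, eligible: A, B, C, E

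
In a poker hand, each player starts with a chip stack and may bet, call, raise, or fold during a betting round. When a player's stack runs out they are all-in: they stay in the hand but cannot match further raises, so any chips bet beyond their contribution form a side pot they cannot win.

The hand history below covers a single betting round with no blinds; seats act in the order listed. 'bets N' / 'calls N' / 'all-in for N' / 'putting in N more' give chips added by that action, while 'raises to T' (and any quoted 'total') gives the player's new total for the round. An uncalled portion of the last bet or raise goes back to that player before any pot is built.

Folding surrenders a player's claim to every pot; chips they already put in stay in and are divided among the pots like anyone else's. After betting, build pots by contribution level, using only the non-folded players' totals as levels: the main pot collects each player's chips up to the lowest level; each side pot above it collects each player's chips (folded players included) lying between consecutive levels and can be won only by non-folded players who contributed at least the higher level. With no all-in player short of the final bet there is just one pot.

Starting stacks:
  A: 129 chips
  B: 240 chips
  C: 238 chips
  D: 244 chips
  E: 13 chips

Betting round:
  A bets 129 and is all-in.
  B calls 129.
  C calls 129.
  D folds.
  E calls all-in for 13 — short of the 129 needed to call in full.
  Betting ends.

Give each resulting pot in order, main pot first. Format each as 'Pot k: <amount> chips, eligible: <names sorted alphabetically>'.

Contributions: A=129, B=129, C=129, E=13
Folded: D
Pot levels (distinct totals of non-folded players): 13, 129
Layer 1-13: 13 each from A, B, C, E = 13*4 = 52 chips; eligible A, B, C, E
Layer 14-129: 116 each from A, B, C = 116*3 = 348 chips; eligible A, B, C

Pot 1: 52 chips, eligible: A, B, C, E
Pot 2: 348 chips, eligible: A, B, C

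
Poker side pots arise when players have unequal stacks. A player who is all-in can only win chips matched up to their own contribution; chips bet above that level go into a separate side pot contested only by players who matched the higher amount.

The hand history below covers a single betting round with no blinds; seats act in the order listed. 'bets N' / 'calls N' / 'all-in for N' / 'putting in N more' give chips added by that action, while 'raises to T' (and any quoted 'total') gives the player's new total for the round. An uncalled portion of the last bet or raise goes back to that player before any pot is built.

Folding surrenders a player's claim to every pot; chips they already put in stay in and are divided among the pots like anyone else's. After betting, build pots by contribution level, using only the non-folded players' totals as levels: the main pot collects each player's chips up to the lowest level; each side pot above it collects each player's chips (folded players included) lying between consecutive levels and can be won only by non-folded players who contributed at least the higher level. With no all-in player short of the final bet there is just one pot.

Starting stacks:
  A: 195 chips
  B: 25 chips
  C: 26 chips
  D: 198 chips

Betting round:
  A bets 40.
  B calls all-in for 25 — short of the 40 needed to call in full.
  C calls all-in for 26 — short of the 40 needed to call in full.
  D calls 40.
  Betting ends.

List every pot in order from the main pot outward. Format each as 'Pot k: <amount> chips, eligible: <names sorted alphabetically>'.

Contributions: A=40, B=25, C=26, D=40
Pot levels (distinct totals of non-folded players): 25, 26, 40
Layer 1-25: 25 each from A, B, C, D = 25*4 = 100 chips; eligible A, B, C, D
Layer 26-26: 1 each from A, C, D = 1*3 = 3 chips; eligible A, C, D
Layer 27-40: 14 each from A, D = 14*2 = 28 chips; eligible A, D

Pot 1: 100 chips, eligible: A, B, C, D
Pot 2: 3 chips, eligible: A, C, D
Pot 3: 28 chips, eligible: A, D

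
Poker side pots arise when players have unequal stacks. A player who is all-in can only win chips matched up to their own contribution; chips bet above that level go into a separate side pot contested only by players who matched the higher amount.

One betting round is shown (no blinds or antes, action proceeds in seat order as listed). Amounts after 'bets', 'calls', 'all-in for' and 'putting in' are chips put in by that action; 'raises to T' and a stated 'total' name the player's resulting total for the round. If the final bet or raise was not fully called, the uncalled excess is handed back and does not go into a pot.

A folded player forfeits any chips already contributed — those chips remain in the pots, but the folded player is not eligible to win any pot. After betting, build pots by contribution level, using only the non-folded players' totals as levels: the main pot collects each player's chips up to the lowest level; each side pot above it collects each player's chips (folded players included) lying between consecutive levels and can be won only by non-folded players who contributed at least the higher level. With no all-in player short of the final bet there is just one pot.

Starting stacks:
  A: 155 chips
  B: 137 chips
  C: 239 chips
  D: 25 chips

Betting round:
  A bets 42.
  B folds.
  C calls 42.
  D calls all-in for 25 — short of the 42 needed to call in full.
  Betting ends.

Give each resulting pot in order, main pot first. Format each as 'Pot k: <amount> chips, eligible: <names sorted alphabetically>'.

Contributions: A=42, C=42, D=25
Folded: B
Pot levels (distinct totals of non-folded players): 25, 42
Layer 1-25: 25 each from A, C, D = 25*3 = 75 chips; eligible A, C, D
Layer 26-42: 17 each from A, C = 17*2 = 34 chips; eligible A, C

Pot 1: 75 chips, eligible: A, C, D
Pot 2: 34 chips, eligible: A, C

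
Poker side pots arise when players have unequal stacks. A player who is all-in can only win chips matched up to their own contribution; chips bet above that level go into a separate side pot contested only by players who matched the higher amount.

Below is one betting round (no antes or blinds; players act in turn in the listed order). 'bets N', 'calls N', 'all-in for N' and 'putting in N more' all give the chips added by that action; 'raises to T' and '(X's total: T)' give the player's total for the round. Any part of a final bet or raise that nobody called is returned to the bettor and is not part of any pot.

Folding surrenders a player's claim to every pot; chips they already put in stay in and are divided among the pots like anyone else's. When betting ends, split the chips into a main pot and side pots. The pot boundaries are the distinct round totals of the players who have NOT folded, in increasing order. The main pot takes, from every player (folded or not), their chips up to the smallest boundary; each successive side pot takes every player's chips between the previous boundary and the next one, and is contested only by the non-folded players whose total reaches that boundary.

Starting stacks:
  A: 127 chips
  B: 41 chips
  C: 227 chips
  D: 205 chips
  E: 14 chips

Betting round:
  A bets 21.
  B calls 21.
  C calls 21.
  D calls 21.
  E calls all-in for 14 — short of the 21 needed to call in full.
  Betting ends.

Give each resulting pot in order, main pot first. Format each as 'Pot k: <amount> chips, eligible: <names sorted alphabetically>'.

Contributions: A=21, B=21, C=21, D=21, E=14
Pot levels (distinct totals of non-folded players): 14, 21
Layer 1-14: 14 each from A, B, C, D, E = 14*5 = 70 chips; eligible A, B, C, D, E
Layer 15-21: 7 each from A, B, C, D = 7*4 = 28 chips; eligible A, B, C, D

Pot 1: 70 chips, eligible: A, B, C, D, E
Pot 2: 28 chips, eligible: A, B, C, D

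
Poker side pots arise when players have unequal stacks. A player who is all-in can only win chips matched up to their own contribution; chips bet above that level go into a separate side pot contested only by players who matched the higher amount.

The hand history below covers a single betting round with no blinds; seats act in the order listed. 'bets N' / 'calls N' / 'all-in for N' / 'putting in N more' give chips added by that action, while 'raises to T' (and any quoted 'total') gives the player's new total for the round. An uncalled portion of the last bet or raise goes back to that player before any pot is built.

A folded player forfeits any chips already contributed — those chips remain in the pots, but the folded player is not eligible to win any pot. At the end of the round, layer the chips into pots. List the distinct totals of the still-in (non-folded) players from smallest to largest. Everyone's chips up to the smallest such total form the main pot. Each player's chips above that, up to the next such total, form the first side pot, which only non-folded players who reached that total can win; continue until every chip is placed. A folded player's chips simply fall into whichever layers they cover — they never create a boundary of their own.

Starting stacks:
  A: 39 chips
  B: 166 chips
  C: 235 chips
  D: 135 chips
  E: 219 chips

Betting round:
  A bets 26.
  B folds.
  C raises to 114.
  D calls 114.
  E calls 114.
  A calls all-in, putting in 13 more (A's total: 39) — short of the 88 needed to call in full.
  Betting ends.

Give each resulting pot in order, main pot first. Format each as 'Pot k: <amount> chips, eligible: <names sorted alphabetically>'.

Pot 1: 156 chips, eligible: A, C, D, E
Pot 2: 225 chips, eligible: C, D, E

Derivation:
Contributions: A=39, C=114, D=114, E=114
Folded: B
Pot levels (distinct totals of non-folded players): 39, 114
Layer 1-39: 39 each from A, C, D, E = 39*4 = 156 chips; eligible A, C, D, E
Layer 40-114: 75 each from C, D, E = 75*3 = 225 chips; eligible C, D, E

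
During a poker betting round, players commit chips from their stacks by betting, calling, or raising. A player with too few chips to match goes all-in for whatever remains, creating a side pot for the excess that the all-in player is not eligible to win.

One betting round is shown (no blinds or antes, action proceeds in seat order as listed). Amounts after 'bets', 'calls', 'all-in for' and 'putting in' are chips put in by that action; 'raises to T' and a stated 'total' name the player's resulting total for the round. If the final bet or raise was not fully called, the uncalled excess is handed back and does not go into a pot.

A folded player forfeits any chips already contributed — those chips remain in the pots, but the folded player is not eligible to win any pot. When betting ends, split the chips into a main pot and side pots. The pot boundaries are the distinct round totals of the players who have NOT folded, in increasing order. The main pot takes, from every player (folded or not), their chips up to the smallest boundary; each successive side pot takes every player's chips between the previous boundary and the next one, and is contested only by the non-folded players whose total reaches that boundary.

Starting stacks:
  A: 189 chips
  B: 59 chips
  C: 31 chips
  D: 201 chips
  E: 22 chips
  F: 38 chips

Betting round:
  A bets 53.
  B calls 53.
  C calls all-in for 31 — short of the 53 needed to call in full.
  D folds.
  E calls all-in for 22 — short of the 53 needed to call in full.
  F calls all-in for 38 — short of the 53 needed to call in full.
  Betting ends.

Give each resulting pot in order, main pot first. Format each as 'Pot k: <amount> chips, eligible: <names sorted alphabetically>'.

Contributions: A=53, B=53, C=31, E=22, F=38
Folded: D
Pot levels (distinct totals of non-folded players): 22, 31, 38, 53
Layer 1-22: 22 each from A, B, C, E, F = 22*5 = 110 chips; eligible A, B, C, E, F
Layer 23-31: 9 each from A, B, C, F = 9*4 = 36 chips; eligible A, B, C, F
Layer 32-38: 7 each from A, B, F = 7*3 = 21 chips; eligible A, B, F
Layer 39-53: 15 each from A, B = 15*2 = 30 chips; eligible A, B

Pot 1: 110 chips, eligible: A, B, C, E, F
Pot 2: 36 chips, eligible: A, B, C, F
Pot 3: 21 chips, eligible: A, B, F
Pot 4: 30 chips, eligible: A, B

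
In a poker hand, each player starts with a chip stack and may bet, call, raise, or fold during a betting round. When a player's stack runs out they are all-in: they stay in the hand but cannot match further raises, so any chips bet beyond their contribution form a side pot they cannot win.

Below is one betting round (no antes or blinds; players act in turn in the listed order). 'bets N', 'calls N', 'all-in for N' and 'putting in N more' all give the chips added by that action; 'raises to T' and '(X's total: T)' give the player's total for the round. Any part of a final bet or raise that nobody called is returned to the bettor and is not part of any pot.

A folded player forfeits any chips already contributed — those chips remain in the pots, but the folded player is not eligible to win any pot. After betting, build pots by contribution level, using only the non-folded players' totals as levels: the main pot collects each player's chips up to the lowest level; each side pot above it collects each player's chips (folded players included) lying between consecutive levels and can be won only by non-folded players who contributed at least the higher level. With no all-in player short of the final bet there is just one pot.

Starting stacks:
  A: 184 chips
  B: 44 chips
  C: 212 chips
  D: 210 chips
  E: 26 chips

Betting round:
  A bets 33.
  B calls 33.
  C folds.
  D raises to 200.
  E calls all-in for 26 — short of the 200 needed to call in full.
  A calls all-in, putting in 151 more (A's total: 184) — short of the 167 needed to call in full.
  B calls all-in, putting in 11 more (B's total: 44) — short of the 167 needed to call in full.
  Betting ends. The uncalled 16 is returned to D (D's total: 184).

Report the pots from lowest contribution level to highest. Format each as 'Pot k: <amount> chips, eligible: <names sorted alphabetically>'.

Pot 1: 104 chips, eligible: A, B, D, E
Pot 2: 54 chips, eligible: A, B, D
Pot 3: 280 chips, eligible: A, D

Derivation:
Contributions (after 16 returned to D): A=184, B=44, D=184, E=26
Folded: C
Pot levels (distinct totals of non-folded players): 26, 44, 184
Layer 1-26: 26 each from A, B, D, E = 26*4 = 104 chips; eligible A, B, D, E
Layer 27-44: 18 each from A, B, D = 18*3 = 54 chips; eligible A, B, D
Layer 45-184: 140 each from A, D = 140*2 = 280 chips; eligible A, D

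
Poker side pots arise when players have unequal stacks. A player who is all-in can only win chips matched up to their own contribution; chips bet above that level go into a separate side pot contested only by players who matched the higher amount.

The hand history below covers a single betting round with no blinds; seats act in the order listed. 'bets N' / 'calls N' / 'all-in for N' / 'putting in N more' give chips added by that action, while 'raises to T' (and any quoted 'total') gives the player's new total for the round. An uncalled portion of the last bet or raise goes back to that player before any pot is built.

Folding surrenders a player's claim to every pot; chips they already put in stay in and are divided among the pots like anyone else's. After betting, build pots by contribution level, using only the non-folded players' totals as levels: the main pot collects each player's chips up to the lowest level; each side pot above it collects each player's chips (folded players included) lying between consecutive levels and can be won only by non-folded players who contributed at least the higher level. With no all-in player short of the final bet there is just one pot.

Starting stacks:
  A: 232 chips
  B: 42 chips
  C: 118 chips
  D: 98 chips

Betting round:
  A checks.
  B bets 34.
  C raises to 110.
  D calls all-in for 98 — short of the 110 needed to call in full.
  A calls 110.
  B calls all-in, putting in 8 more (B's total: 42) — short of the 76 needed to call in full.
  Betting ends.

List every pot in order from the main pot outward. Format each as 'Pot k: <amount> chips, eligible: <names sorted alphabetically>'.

Pot 1: 168 chips, eligible: A, B, C, D
Pot 2: 168 chips, eligible: A, C, D
Pot 3: 24 chips, eligible: A, C

Derivation:
Contributions: A=110, B=42, C=110, D=98
Pot levels (distinct totals of non-folded players): 42, 98, 110
Layer 1-42: 42 each from A, B, C, D = 42*4 = 168 chips; eligible A, B, C, D
Layer 43-98: 56 each from A, C, D = 56*3 = 168 chips; eligible A, C, D
Layer 99-110: 12 each from A, C = 12*2 = 24 chips; eligible A, C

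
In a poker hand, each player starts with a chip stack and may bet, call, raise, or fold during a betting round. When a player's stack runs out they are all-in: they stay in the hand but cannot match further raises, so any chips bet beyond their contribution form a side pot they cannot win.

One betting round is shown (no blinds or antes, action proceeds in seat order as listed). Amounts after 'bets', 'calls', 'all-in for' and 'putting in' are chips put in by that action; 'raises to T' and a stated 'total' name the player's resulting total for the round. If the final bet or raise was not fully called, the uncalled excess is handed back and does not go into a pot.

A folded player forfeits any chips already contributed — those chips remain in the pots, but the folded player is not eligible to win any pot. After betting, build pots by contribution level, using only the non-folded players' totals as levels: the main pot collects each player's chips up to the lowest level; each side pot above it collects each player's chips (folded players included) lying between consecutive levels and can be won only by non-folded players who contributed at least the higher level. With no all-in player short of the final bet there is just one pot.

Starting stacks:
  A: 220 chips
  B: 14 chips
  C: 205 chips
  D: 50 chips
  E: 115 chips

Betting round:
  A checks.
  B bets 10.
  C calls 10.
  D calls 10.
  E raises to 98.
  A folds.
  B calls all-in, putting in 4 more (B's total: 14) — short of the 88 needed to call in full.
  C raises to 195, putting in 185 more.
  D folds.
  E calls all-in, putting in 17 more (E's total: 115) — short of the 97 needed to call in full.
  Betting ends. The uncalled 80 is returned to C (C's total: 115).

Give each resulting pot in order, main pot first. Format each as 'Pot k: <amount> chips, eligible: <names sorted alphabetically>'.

Pot 1: 52 chips, eligible: B, C, E
Pot 2: 202 chips, eligible: C, E

Derivation:
Contributions (after 80 returned to C): B=14, C=115, D=10, E=115
Folded: A, D
Pot levels (distinct totals of non-folded players): 14, 115
Layer 1-14: B 14 + C 14 + D 10 + E 14 = 52 chips; eligible B, C, E
Layer 15-115: 101 each from C, E = 101*2 = 202 chips; eligible C, E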